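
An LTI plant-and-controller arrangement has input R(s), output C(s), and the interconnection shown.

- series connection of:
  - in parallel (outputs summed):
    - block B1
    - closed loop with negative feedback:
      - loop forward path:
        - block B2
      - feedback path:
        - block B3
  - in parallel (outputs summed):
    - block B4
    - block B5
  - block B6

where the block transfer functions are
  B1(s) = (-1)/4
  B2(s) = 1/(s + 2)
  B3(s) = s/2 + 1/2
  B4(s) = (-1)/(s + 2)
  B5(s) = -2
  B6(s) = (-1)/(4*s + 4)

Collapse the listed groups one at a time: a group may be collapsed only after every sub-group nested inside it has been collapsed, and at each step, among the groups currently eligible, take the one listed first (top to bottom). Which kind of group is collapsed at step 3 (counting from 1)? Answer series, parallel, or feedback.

Reducing step by step:

1. reduce the feedback loop with forward B2 and return B3
2. sum the parallel branches B1, [B2/(1+B2*B3)]
3. combine B4, B5 in parallel
4. reduce the series chain (B1+[B2/(1+B2*B3)]), (B4+B5), B6
So the answer for step 3 is parallel.

Answer: parallel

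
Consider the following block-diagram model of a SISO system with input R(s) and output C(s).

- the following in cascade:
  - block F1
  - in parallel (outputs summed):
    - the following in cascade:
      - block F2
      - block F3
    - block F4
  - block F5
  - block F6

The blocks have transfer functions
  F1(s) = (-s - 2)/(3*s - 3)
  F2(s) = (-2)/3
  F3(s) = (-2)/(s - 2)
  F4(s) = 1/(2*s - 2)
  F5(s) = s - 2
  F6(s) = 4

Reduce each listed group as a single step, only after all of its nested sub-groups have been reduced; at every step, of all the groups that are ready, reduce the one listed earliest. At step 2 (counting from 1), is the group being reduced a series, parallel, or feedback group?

(1) reduce the series chain F2, F3
(2) parallel reduction of (F2*F3), F4
(3) reduce the series chain F1, ((F2*F3)+F4), F5, F6
At step 2 the group reduced is parallel.

Final answer: parallel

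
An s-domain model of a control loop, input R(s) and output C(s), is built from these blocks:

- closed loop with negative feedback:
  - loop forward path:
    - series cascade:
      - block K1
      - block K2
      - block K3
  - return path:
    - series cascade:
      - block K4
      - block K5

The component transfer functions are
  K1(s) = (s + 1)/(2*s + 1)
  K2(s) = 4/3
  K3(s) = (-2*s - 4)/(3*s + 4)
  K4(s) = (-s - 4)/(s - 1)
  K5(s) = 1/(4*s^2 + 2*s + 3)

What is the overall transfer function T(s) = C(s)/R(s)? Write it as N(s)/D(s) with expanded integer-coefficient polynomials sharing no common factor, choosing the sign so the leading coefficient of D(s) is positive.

(1) combine K1, K2, K3 in series: (-8*s^2 - 24*s - 16)/(18*s^2 + 33*s + 12)
(2) reduce the series chain K4, K5: (-s - 4)/(4*s^3 - 2*s^2 + s - 3)
(3) feedback reduction of (K1*K2*K3), (K4*K5), which is the overall transfer function T(s) = C(s)/R(s) in lowest terms

Final answer: (-32*s^5 - 80*s^4 - 24*s^3 + 32*s^2 + 56*s + 48)/(72*s^5 + 96*s^4 + 8*s^3 + 11*s^2 + 25*s + 28)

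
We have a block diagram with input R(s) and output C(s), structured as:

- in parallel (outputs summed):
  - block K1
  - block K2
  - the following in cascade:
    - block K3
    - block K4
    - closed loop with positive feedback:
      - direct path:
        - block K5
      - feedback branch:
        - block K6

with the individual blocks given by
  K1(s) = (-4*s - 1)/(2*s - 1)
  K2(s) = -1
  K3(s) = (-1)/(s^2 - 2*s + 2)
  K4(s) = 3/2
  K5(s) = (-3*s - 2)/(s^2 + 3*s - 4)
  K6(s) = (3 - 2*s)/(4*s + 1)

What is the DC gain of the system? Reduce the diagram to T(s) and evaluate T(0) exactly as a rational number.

[1] collapse the loop (K5 forward, K6 return) gives (-12*s^2 - 11*s - 2)/(4*s^3 + 7*s^2 - 8*s + 2)
[2] multiply K3, K4, [K5/(1-K5*K6)] (series) gives (36*s^2 + 33*s + 6)/(8*s^5 - 2*s^4 - 28*s^3 + 64*s^2 - 40*s + 8)
[3] reduce the parallel group K1, K2, (K3*K4*[K5/(1-K5*K6)]) gives (-48*s^6 + 12*s^5 + 168*s^4 - 312*s^3 + 270*s^2 - 69*s - 6)/(16*s^6 - 12*s^5 - 54*s^4 + 156*s^3 - 144*s^2 + 56*s - 8)
DC gain: substitute s = 0 into T(s) from step 3: T(0) = -6/(-8) = 3/4.

Final answer: 3/4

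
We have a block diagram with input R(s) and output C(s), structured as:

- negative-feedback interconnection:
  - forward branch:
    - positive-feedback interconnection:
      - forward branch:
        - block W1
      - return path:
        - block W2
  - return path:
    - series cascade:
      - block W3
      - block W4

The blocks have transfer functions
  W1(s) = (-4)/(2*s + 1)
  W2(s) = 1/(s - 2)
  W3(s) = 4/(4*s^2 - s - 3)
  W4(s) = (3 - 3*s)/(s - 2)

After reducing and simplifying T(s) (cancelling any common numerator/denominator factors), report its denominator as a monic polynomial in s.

1. close the feedback loop around W1, W2; result (8 - 4*s)/(2*s^2 - 3*s + 2)
2. combine W3, W4 in series; result (-12)/(4*s^2 - 5*s - 6)
3. collapse the loop ([W1/(1-W1*W2)] forward, (W3*W4) return); result (-16*s^2 + 20*s + 24)/(8*s^3 - 6*s^2 - s + 54)
The result of step 3 is T(s) in lowest terms. Its denominator has leading coefficient 8; dividing the denominator through by 8 makes it monic.

Hence the answer: s^3 - 3*s^2/4 - s/8 + 27/4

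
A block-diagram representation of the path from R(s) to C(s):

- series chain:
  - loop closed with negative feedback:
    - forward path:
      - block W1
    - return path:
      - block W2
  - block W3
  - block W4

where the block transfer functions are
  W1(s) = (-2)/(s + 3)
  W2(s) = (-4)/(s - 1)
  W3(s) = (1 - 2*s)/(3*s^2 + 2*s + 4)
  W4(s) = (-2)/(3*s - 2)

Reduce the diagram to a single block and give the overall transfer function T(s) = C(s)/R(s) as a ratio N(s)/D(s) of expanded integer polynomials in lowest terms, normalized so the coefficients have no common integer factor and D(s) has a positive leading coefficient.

Step 1. feedback reduction of W1, W2 = (2 - 2*s)/(s^2 + 2*s + 5)
Step 2. cascade [W1/(1+W1*W2)], W3, W4, which is the overall transfer function T(s) = C(s)/R(s) in lowest terms

Hence the answer: (-8*s^2 + 12*s - 4)/(9*s^5 + 18*s^4 + 53*s^3 + 8*s^2 + 24*s - 40)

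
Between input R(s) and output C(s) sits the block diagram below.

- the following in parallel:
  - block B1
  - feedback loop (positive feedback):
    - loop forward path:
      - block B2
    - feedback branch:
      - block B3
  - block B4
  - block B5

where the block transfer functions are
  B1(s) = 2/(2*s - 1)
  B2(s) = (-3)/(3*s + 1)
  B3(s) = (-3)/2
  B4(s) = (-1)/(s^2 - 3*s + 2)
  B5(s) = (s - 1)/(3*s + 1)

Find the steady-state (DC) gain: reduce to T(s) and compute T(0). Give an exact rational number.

First reduce the diagram to T(s).

Step 1: collapse the loop (B2 forward, B3 return) gives (-6)/(6*s - 7)
Step 2: sum the parallel branches B1, [B2/(1-B2*B3)], B4, B5 gives (12*s^5 - 68*s^4 + 87*s^3 - 40*s^2 + 50*s - 37)/(36*s^5 - 156*s^4 + 217*s^3 - 92*s^2 - 19*s + 14)
That last expression is T(s); at s = 0 only the constant terms survive, so T(0) = -37/14.

Answer: -37/14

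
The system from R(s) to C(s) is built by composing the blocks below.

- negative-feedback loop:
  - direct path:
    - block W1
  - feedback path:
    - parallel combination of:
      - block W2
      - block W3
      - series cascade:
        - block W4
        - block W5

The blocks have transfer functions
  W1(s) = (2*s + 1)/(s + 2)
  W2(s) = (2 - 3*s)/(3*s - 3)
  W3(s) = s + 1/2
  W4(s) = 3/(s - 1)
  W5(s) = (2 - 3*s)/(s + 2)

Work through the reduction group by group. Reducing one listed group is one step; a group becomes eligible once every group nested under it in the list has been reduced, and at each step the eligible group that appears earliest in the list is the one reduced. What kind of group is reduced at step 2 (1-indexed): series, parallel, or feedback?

Answer: parallel

Working:
1. multiply W4, W5 (series)
2. add W2, W3, (W4*W5) (parallel)
3. close the feedback loop around W1, (W2+W3+(W4*W5))
Step 2: parallel.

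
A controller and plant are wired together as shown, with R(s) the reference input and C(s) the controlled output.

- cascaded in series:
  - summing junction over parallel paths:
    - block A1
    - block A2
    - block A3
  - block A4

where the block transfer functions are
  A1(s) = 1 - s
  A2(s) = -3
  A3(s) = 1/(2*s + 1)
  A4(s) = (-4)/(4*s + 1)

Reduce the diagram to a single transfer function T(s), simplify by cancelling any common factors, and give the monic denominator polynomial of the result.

Reducing step by step:

Step 1. parallel reduction of A1, A2, A3; result (-2*s^2 - 5*s - 1)/(2*s + 1)
Step 2. combine (A1+A2+A3), A4 in series; result (8*s^2 + 20*s + 4)/(8*s^2 + 6*s + 1)
No further cancellation is possible in the step-2 result, so that is T(s). Its denominator becomes monic after dividing by the leading coefficient 8.

Answer: s^2 + 3*s/4 + 1/8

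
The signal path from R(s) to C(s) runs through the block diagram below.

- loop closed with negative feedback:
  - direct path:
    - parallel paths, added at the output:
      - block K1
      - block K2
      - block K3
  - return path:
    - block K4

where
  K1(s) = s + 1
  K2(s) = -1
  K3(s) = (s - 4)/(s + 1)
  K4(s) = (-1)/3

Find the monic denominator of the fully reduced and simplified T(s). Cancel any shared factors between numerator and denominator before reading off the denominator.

First reduce the diagram to T(s).

(1) sum the parallel branches K1, K2, K3; result (s^2 + 2*s - 4)/(s + 1)
(2) feedback reduction of (K1+K2+K3), K4; result (-3*s^2 - 6*s + 12)/(s^2 - s - 7)
T(s) is the step-2 result (common factors already cancelled). Leading coefficient of the denominator: 1, so no rescaling is needed.

Answer: s^2 - s - 7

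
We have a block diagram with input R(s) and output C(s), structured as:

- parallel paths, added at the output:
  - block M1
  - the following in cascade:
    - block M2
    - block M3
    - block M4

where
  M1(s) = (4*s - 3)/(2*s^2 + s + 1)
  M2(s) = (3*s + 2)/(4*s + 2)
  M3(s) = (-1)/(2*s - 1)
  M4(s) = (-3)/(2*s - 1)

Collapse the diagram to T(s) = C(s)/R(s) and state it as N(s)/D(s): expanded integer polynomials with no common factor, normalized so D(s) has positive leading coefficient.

Step 1. series reduction of M2, M3, M4: (9*s + 6)/(16*s^3 - 8*s^2 - 4*s + 2)
Step 2. combine M1, (M2*M3*M4) in parallel, which is the overall transfer function T(s) = C(s)/R(s) in lowest terms

Answer: (64*s^4 - 62*s^3 + 29*s^2 + 35*s)/(32*s^5 - 8*s^2 - 2*s + 2)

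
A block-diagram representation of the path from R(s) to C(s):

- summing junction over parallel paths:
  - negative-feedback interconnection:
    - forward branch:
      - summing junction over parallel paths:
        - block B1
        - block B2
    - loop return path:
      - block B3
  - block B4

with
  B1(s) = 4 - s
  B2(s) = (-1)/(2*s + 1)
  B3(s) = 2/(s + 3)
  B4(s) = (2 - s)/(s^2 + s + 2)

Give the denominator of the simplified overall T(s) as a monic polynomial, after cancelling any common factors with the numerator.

(1) reduce the parallel group B1, B2 -> (-2*s^2 + 7*s + 3)/(2*s + 1)
(2) close the feedback loop around (B1+B2), B3 -> (2*s^3 - s^2 - 24*s - 9)/(2*s^2 - 21*s - 9)
(3) sum the parallel branches [(B1+B2)/(1+(B1+B2)*B3)], B4 -> (2*s^5 + s^4 - 23*s^3 - 10*s^2 - 90*s - 36)/(2*s^4 - 19*s^3 - 26*s^2 - 51*s - 18)
The result of step 3 is T(s) in lowest terms. Its denominator has leading coefficient 2; dividing the denominator through by 2 makes it monic.

Final answer: s^4 - 19*s^3/2 - 13*s^2 - 51*s/2 - 9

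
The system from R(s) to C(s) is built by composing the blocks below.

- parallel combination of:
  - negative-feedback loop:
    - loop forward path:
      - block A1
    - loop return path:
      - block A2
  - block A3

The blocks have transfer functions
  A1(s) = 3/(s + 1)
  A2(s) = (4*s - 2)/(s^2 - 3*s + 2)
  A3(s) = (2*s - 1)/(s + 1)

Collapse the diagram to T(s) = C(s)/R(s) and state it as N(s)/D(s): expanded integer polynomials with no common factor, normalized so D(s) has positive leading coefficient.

(1) feedback reduction of A1, A2: (3*s^2 - 9*s + 6)/(s^3 - 2*s^2 + 11*s - 4)
(2) combine [A1/(1+A1*A2)], A3 in parallel; the result is T(s) itself (integer coefficients, no common factor, positive leading denominator coefficient)

Therefore the answer is (2*s^4 - 2*s^3 + 18*s^2 - 22*s + 10)/(s^4 - s^3 + 9*s^2 + 7*s - 4).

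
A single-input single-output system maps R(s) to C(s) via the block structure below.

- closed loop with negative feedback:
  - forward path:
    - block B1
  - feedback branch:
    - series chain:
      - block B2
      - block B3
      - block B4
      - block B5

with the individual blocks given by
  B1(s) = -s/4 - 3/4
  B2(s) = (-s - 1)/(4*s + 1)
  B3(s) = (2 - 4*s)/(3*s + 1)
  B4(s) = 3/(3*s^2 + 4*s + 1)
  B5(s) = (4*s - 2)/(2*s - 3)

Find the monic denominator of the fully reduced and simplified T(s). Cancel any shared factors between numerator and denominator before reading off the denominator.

Reducing step by step:

Step 1. multiply B2, B3, B4, B5 (series), giving (48*s^2 - 48*s + 12)/(72*s^4 - 42*s^3 - 79*s^2 - 28*s - 3)
Step 2. feedback reduction of B1, (B2*B3*B4*B5), giving (-72*s^5 - 174*s^4 + 205*s^3 + 265*s^2 + 87*s + 9)/(288*s^4 - 216*s^3 - 412*s^2 + 20*s - 48)
T(s) is the step-2 result (common factors already cancelled). Leading coefficient of the denominator: 288. Divide through by 288 for the monic polynomial.

Answer: s^4 - 3*s^3/4 - 103*s^2/72 + 5*s/72 - 1/6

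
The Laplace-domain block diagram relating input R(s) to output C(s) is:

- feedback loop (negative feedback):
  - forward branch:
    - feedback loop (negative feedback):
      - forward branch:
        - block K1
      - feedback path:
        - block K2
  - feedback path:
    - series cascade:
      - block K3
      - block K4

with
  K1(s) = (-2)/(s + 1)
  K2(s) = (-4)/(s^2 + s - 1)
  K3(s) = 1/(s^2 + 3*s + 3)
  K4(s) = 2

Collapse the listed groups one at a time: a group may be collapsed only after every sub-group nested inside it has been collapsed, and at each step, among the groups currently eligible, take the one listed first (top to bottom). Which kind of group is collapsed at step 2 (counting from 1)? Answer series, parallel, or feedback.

Reducing step by step:

(1) feedback reduction of K1, K2
(2) combine K3, K4 in series
(3) apply the feedback formula to [K1/(1+K1*K2)], (K3*K4)
The group at step 2 is a series group.

Answer: series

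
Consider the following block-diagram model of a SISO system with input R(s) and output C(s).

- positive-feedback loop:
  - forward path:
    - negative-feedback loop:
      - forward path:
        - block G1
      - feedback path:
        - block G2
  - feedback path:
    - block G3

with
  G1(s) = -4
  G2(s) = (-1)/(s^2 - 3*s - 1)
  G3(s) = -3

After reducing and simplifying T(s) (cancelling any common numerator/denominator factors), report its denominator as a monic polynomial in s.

First reduce the diagram to T(s).

[1] apply the feedback formula to G1, G2 gives (-4*s^2 + 12*s + 4)/(s^2 - 3*s + 3)
[2] collapse the loop ([G1/(1+G1*G2)] forward, G3 return) gives (4*s^2 - 12*s - 4)/(11*s^2 - 33*s - 15)
That last expression is T(s), already simplified. Scaling its denominator by 1/11 (the reciprocal of the leading coefficient) yields the monic denominator.

Answer: s^2 - 3*s - 15/11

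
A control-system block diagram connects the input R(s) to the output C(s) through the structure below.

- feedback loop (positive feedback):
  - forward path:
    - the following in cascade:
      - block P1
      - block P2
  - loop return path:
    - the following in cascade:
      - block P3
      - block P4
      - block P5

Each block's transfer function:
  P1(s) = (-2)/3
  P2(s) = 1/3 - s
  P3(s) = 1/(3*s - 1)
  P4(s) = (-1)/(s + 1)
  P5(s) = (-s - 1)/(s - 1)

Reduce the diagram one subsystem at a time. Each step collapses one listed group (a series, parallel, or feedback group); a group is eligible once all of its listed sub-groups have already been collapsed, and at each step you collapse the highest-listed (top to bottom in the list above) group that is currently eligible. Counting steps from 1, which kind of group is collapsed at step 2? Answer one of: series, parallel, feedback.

1. multiply P1, P2 (series)
2. reduce the series chain P3, P4, P5
3. feedback reduction of (P1*P2), (P3*P4*P5)
So the answer for step 2 is series.

Therefore the answer is series.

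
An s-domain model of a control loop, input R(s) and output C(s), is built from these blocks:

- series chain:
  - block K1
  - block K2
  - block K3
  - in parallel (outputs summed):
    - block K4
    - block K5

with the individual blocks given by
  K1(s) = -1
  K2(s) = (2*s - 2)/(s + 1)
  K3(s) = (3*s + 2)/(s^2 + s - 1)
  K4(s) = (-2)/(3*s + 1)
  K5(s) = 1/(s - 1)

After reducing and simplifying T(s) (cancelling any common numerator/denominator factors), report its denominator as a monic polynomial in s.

Reducing step by step:

Step 1: sum the parallel branches K4, K5 = (s + 3)/(3*s^2 - 2*s - 1)
Step 2: series reduction of K1, K2, K3, (K4+K5) = (-6*s^2 - 22*s - 12)/(3*s^4 + 7*s^3 + 2*s^2 - 3*s - 1)
Step 2 gives the fully reduced T(s), with no common factor left to cancel. The denominator's leading coefficient is 3, so divide each of its coefficients by 3 to get the monic form.

Answer: s^4 + 7*s^3/3 + 2*s^2/3 - s - 1/3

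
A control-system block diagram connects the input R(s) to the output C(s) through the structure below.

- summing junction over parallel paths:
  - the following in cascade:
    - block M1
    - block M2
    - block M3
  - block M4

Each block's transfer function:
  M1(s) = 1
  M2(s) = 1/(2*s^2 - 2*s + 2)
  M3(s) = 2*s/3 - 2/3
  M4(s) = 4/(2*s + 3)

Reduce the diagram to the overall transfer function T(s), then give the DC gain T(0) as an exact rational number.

Step 1. reduce the series chain M1, M2, M3; result (s - 1)/(3*s^2 - 3*s + 3)
Step 2. parallel reduction of (M1*M2*M3), M4; result (14*s^2 - 11*s + 9)/(6*s^3 + 3*s^2 - 3*s + 9)
The step-2 result is T(s). Setting s = 0: T(0) = 9/9 = 1.

Hence the answer: 1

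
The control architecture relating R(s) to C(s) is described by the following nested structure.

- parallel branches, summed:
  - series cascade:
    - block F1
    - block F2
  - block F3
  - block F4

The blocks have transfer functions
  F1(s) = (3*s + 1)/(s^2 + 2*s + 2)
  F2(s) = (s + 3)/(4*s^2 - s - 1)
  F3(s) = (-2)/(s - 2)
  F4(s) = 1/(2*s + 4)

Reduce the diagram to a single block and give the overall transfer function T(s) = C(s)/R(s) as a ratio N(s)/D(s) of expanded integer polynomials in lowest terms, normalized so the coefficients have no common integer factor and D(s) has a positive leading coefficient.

Step 1: reduce the series chain F1, F2 -> (3*s^2 + 10*s + 3)/(4*s^4 + 7*s^3 + 5*s^2 - 4*s - 2)
Step 2: reduce the parallel group (F1*F2), F3, F4; the result is T(s) itself (integer coefficients, no common factor, positive leading denominator coefficient)

Answer: (-12*s^5 - 55*s^4 - 65*s^3 - 56*s^2 - 34*s - 4)/(8*s^6 + 14*s^5 - 22*s^4 - 64*s^3 - 44*s^2 + 32*s + 16)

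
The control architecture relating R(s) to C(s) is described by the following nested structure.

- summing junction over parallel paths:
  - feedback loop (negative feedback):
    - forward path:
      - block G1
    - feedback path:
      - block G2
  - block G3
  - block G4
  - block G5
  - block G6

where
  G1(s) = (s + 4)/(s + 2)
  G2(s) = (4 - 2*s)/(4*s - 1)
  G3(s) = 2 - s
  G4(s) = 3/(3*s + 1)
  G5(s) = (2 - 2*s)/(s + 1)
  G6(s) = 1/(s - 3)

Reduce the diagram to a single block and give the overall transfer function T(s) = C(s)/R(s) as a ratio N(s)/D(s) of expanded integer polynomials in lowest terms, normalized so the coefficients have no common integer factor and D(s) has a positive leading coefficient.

Answer: (-6*s^6 + 13*s^5 + 56*s^4 - 36*s^3 + 116*s^2 - 495*s - 268)/(6*s^5 - s^4 + 5*s^3 - 109*s^2 - 163*s - 42)

Working:
(1) close the feedback loop around G1, G2; result (4*s^2 + 15*s - 4)/(2*s^2 + 3*s + 14)
(2) add [G1/(1+G1*G2)], G3, G4, G5, G6 (parallel), giving the overall T(s)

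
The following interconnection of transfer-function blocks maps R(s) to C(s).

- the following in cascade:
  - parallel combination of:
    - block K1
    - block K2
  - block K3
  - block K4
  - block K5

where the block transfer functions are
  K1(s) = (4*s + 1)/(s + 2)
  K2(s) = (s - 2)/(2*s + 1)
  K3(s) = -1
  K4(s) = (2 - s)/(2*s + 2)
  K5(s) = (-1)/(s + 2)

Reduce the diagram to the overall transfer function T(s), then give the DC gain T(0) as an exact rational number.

Reducing step by step:

Step 1 - add K1, K2 (parallel) = (9*s^2 + 6*s - 3)/(2*s^2 + 5*s + 2)
Step 2 - series reduction of (K1+K2), K3, K4, K5 = (-9*s^2 + 21*s - 6)/(4*s^3 + 18*s^2 + 24*s + 8)
The step-2 result is T(s). Setting s = 0: T(0) = -6/8 = -3/4.

Answer: -3/4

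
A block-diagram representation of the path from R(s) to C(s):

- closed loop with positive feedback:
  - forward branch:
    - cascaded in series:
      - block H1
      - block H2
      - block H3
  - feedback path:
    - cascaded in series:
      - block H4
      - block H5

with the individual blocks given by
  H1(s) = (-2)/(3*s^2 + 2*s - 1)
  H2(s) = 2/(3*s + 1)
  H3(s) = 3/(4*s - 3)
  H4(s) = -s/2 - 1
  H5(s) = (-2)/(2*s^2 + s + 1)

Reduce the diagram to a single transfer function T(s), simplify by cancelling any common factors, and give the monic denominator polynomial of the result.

Step 1. reduce the series chain H1, H2, H3: (-12)/(36*s^4 + 9*s^3 - 31*s^2 - s + 3)
Step 2. series reduction of H4, H5: (s + 2)/(2*s^2 + s + 1)
Step 3. close the feedback loop around (H1*H2*H3), (H4*H5): (-24*s^2 - 12*s - 12)/(72*s^6 + 54*s^5 - 17*s^4 - 24*s^3 - 26*s^2 + 14*s + 27)
The result of step 3 is T(s) in lowest terms. Its denominator has leading coefficient 72; dividing the denominator through by 72 makes it monic.

Therefore the answer is s^6 + 3*s^5/4 - 17*s^4/72 - s^3/3 - 13*s^2/36 + 7*s/36 + 3/8.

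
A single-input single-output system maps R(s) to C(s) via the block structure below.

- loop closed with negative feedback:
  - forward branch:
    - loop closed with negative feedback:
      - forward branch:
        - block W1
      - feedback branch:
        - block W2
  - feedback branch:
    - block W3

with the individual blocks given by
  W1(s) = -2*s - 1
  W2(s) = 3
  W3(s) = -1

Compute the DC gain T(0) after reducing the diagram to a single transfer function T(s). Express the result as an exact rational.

Step 1. reduce the feedback loop with forward W1 and return W2, giving (2*s + 1)/(6*s + 2)
Step 2. reduce the feedback loop with forward [W1/(1+W1*W2)] and return W3, giving (2*s + 1)/(4*s + 1)
Evaluating the step-2 result (the overall T(s)) at s = 0 gives T(0) = 1/1 = 1.

Final answer: 1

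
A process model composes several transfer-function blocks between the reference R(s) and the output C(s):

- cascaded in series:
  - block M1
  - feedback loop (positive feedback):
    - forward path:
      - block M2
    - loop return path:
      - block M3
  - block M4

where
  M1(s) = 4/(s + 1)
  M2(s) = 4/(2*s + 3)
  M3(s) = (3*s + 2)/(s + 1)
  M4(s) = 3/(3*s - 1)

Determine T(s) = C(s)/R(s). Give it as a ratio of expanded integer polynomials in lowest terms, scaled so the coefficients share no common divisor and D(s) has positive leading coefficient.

The answer is 48/(6*s^3 - 23*s^2 - 8*s + 5).

Reasoning:
[1] close the feedback loop around M2, M3 gives (4*s + 4)/(2*s^2 - 7*s - 5)
[2] reduce the series chain M1, [M2/(1-M2*M3)], M4; the result is T(s) itself (integer coefficients, no common factor, positive leading denominator coefficient)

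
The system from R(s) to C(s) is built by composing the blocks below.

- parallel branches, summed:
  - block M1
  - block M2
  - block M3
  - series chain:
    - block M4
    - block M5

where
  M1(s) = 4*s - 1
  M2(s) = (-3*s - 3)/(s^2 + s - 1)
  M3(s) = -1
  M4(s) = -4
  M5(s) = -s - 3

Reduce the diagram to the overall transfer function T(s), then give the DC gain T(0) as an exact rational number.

First reduce the diagram to T(s).

Step 1 - reduce the series chain M4, M5, giving 4*s + 12
Step 2 - parallel reduction of M1, M2, M3, (M4*M5), giving (8*s^3 + 18*s^2 - s - 13)/(s^2 + s - 1)
That last expression is T(s); at s = 0 only the constant terms survive, so T(0) = -13/(-1) = 13.

Answer: 13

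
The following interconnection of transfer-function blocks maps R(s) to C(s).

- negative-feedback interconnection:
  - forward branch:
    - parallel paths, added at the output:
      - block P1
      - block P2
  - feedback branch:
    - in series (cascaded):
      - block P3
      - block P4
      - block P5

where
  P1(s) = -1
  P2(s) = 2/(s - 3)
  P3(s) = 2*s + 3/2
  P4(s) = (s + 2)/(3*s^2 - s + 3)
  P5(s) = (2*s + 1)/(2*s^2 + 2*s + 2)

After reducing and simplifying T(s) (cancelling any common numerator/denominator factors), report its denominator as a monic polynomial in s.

Step 1: reduce the parallel group P1, P2, giving (5 - s)/(s - 3)
Step 2: series reduction of P3, P4, P5, giving (8*s^3 + 26*s^2 + 23*s + 6)/(12*s^4 + 8*s^3 + 20*s^2 + 8*s + 12)
Step 3: collapse the loop ((P1+P2) forward, (P3*P4*P5) return), giving (-12*s^5 + 52*s^4 + 20*s^3 + 92*s^2 + 28*s + 60)/(12*s^5 - 36*s^4 + 10*s^3 + 55*s^2 + 97*s - 6)
That last expression is T(s), already simplified. Scaling its denominator by 1/12 (the reciprocal of the leading coefficient) yields the monic denominator.

Hence the answer: s^5 - 3*s^4 + 5*s^3/6 + 55*s^2/12 + 97*s/12 - 1/2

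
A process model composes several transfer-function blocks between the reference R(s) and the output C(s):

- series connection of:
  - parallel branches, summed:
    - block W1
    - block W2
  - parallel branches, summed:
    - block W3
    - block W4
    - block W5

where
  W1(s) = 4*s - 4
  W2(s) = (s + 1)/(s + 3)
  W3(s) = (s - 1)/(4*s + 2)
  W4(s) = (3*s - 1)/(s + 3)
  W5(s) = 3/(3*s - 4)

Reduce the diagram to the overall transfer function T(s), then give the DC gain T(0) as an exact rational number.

Answer: 209/36

Working:
1. add W1, W2 (parallel) gives (4*s^2 + 9*s - 11)/(s + 3)
2. combine W3, W4, W5 in parallel gives (39*s^3 - 28*s^2 + 11*s + 38)/(12*s^3 + 26*s^2 - 38*s - 24)
3. reduce the series chain (W1+W2), (W3+W4+W5) gives (156*s^5 + 239*s^4 - 637*s^3 + 559*s^2 + 221*s - 418)/(12*s^4 + 62*s^3 + 40*s^2 - 138*s - 72)
DC gain: substitute s = 0 into T(s) from step 3: T(0) = -418/(-72) = 209/36.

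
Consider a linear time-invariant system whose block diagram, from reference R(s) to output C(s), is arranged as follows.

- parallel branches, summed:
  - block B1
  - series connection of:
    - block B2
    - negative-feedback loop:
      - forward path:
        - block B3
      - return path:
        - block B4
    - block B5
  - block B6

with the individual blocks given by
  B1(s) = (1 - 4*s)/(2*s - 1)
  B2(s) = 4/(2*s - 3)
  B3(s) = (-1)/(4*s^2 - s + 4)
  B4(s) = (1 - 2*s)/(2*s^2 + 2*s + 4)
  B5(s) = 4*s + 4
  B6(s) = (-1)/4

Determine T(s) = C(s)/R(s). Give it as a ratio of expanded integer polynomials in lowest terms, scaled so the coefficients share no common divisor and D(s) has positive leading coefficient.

Reducing step by step:

Step 1 - reduce the feedback loop with forward B3 and return B4 -> (-2*s^2 - 2*s - 4)/(8*s^4 + 6*s^3 + 22*s^2 + 6*s + 15)
Step 2 - series reduction of B2, [B3/(1+B3*B4)], B5 -> (-32*s^3 - 64*s^2 - 96*s - 64)/(16*s^5 - 12*s^4 + 26*s^3 - 54*s^2 + 12*s - 45)
Step 3 - reduce the parallel group B1, (B2*[B3/(1+B3*B4)]*B5), B6 - this is the overall T(s), already in the required normalized form

Answer: (-288*s^6 + 296*s^5 - 784*s^4 + 718*s^3 - 998*s^2 + 742*s + 31)/(128*s^6 - 160*s^5 + 256*s^4 - 536*s^3 + 312*s^2 - 408*s + 180)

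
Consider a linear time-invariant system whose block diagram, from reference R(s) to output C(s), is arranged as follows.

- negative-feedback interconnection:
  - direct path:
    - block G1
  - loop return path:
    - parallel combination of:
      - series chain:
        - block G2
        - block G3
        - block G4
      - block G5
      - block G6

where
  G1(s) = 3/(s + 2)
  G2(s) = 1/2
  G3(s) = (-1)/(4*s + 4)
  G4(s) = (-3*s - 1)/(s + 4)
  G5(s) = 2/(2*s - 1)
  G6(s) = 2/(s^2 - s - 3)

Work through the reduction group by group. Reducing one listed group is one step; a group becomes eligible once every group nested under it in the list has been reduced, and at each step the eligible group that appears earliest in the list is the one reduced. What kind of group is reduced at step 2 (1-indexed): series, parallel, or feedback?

Step 1 - combine G2, G3, G4 in series
Step 2 - sum the parallel branches (G2*G3*G4), G5, G6
Step 3 - reduce the feedback loop with forward G1 and return ((G2*G3*G4)+G5+G6)
The group at step 2 is a parallel group.

Answer: parallel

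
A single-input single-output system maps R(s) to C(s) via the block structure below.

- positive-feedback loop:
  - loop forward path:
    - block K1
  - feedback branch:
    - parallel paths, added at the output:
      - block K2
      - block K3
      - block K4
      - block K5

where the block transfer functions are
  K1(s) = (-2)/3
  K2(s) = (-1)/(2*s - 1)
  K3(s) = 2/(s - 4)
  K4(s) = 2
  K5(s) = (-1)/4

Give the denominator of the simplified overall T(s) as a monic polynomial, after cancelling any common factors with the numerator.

Reducing step by step:

[1] add K2, K3, K4, K5 (parallel) = (14*s^2 - 51*s + 36)/(8*s^2 - 36*s + 16)
[2] feedback reduction of K1, (K2+K3+K4+K5) = (-8*s^2 + 36*s - 16)/(26*s^2 - 105*s + 60)
The result of step 2 is T(s) in lowest terms. Its denominator has leading coefficient 26; dividing the denominator through by 26 makes it monic.

Answer: s^2 - 105*s/26 + 30/13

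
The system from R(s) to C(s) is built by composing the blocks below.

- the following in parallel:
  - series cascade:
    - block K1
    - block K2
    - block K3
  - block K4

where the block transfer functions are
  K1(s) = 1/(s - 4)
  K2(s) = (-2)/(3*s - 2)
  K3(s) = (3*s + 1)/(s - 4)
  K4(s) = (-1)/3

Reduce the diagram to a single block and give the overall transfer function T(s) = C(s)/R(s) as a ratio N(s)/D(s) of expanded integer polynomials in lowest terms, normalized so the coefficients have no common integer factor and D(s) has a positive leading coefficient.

[1] series reduction of K1, K2, K3 gives (-6*s - 2)/(3*s^3 - 26*s^2 + 64*s - 32)
[2] reduce the parallel group (K1*K2*K3), K4, giving the overall T(s)

Therefore the answer is (-3*s^3 + 26*s^2 - 82*s + 26)/(9*s^3 - 78*s^2 + 192*s - 96).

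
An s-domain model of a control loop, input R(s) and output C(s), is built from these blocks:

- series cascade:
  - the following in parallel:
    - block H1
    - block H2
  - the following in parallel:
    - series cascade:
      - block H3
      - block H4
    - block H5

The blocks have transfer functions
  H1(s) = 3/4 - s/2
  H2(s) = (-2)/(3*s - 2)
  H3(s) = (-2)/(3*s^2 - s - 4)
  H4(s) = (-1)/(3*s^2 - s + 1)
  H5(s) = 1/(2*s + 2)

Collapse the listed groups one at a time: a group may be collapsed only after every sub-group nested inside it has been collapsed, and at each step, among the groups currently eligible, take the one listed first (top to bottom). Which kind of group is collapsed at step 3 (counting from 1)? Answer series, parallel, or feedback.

Answer: parallel

Working:
1. sum the parallel branches H1, H2
2. series reduction of H3, H4
3. reduce the parallel group (H3*H4), H5
4. cascade (H1+H2), ((H3*H4)+H5)
So the answer for step 3 is parallel.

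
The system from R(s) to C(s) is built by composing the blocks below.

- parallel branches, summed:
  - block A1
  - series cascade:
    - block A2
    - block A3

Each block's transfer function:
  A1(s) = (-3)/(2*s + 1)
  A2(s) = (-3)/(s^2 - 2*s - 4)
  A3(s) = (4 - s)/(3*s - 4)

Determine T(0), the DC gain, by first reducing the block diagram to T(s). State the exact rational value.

Step 1 - series reduction of A2, A3; result (3*s - 12)/(3*s^3 - 10*s^2 - 4*s + 16)
Step 2 - reduce the parallel group A1, (A2*A3); result (-9*s^3 + 36*s^2 - 9*s - 60)/(6*s^4 - 17*s^3 - 18*s^2 + 28*s + 16)
Evaluating the step-2 result (the overall T(s)) at s = 0 gives T(0) = -60/16 = -15/4.

Therefore the answer is -15/4.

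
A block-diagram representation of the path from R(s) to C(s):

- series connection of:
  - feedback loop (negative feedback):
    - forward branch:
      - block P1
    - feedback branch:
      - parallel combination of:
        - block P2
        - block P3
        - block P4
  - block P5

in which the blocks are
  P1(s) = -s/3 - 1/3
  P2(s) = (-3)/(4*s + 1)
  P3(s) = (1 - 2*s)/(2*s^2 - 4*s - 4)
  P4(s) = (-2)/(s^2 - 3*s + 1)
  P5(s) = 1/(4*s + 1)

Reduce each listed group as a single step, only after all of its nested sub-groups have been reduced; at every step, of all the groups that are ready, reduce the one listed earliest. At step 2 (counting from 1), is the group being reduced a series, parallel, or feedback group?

(1) add P2, P3, P4 (parallel)
(2) feedback reduction of P1, (P2+P3+P4)
(3) combine [P1/(1+P1*(P2+P3+P4))], P5 in series
At step 2 the group reduced is feedback.

Answer: feedback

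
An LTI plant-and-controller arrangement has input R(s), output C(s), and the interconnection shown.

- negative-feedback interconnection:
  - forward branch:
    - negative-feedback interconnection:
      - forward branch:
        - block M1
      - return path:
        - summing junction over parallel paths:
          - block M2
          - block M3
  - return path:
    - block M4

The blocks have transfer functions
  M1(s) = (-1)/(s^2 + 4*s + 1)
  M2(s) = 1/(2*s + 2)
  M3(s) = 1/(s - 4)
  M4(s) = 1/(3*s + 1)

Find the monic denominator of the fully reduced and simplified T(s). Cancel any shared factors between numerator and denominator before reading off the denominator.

Step 1. parallel reduction of M2, M3; result (3*s - 2)/(2*s^2 - 6*s - 8)
Step 2. close the feedback loop around M1, (M2+M3); result (-2*s^2 + 6*s + 8)/(2*s^4 + 2*s^3 - 30*s^2 - 41*s - 6)
Step 3. feedback reduction of [M1/(1+M1*(M2+M3))], M4; result (-6*s^3 + 16*s^2 + 30*s + 8)/(6*s^5 + 8*s^4 - 88*s^3 - 155*s^2 - 53*s + 2)
That last expression is T(s), already simplified. Scaling its denominator by 1/6 (the reciprocal of the leading coefficient) yields the monic denominator.

Final answer: s^5 + 4*s^4/3 - 44*s^3/3 - 155*s^2/6 - 53*s/6 + 1/3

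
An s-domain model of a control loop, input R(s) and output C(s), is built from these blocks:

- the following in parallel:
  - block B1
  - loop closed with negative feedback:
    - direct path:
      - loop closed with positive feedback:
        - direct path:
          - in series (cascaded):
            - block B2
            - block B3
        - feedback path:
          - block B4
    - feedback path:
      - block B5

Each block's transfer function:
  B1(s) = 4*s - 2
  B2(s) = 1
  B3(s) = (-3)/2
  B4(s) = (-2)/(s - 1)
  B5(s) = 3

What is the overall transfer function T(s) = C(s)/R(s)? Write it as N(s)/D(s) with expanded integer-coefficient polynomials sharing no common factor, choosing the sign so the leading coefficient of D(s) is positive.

1. cascade B2, B3 gives (-3)/2
2. reduce the feedback loop with forward (B2*B3) and return B4 gives (3 - 3*s)/(2*s - 8)
3. close the feedback loop around [(B2*B3)/(1-(B2*B3)*B4)], B5 gives (3*s - 3)/(7*s - 1)
4. sum the parallel branches B1, [[(B2*B3)/(1-(B2*B3)*B4)]/(1+[(B2*B3)/(1-(B2*B3)*B4)]*B5)], which is the overall transfer function T(s) = C(s)/R(s) in lowest terms

Answer: (28*s^2 - 15*s - 1)/(7*s - 1)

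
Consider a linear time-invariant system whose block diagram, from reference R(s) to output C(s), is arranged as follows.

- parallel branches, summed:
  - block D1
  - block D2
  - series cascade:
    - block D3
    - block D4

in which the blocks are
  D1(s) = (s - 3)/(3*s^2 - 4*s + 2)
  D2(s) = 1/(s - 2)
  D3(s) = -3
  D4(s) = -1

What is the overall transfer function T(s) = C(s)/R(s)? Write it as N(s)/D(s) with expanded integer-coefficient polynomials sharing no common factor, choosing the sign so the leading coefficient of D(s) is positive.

1. cascade D3, D4: 3
2. add D1, D2, (D3*D4) (parallel) - this is the overall T(s), already in the required normalized form

Answer: (9*s^3 - 26*s^2 + 21*s - 4)/(3*s^3 - 10*s^2 + 10*s - 4)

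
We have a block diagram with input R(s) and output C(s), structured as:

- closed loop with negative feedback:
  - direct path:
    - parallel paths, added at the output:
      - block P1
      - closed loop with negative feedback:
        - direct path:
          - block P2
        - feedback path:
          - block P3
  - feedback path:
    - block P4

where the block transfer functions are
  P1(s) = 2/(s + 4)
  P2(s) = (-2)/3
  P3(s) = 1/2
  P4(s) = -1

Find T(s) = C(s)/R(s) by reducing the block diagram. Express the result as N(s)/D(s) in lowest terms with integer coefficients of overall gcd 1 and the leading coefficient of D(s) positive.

Reducing step by step:

Step 1 - reduce the feedback loop with forward P2 and return P3 = -1
Step 2 - parallel reduction of P1, [P2/(1+P2*P3)] = (-s - 2)/(s + 4)
Step 3 - feedback reduction of (P1+[P2/(1+P2*P3)]), P4: this yields T(s), and no further normalization is needed

Answer: (-s - 2)/(2*s + 6)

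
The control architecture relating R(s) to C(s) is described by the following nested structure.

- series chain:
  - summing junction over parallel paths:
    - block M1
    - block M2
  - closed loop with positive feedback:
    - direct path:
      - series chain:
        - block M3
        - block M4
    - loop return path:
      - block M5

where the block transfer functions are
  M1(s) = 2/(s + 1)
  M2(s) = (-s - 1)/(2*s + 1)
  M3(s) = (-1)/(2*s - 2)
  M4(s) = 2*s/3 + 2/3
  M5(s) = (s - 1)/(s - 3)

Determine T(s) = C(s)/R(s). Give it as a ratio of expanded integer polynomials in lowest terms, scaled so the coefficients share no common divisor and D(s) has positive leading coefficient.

First reduce the diagram to T(s).

Step 1: sum the parallel branches M1, M2: (-s^2 + 2*s + 1)/(2*s^2 + 3*s + 1)
Step 2: series reduction of M3, M4: (-s - 1)/(3*s - 3)
Step 3: close the feedback loop around (M3*M4), M5: (-s^2 + 2*s + 3)/(4*s^2 - 12*s + 8)
Step 4: series reduction of (M1+M2), [(M3*M4)/(1-(M3*M4)*M5)], which is the overall transfer function T(s) = C(s)/R(s) in lowest terms

Answer: (s^3 - 5*s^2 + 5*s + 3)/(8*s^3 - 20*s^2 + 4*s + 8)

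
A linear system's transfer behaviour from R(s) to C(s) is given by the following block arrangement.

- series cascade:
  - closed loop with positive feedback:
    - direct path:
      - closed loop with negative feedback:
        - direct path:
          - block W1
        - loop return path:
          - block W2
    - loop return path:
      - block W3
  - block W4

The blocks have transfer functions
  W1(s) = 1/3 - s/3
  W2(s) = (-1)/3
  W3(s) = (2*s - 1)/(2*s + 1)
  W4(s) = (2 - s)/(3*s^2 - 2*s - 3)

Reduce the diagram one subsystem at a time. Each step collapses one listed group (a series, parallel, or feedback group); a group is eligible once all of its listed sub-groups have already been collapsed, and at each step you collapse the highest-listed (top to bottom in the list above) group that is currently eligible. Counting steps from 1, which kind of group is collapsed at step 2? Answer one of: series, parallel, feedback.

(1) apply the feedback formula to W1, W2
(2) reduce the feedback loop with forward [W1/(1+W1*W2)] and return W3
(3) cascade [[W1/(1+W1*W2)]/(1-[W1/(1+W1*W2)]*W3)], W4
At step 2 the group reduced is feedback.

Answer: feedback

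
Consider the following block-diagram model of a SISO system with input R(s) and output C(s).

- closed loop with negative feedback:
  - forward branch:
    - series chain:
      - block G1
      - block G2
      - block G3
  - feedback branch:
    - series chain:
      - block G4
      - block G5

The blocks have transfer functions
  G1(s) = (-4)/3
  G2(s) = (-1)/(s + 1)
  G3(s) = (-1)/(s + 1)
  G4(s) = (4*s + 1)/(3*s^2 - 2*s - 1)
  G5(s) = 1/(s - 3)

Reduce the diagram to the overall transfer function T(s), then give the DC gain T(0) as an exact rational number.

[1] combine G1, G2, G3 in series: (-4)/(3*s^2 + 6*s + 3)
[2] combine G4, G5 in series: (4*s + 1)/(3*s^3 - 11*s^2 + 5*s + 3)
[3] apply the feedback formula to (G1*G2*G3), (G4*G5): (-12*s^3 + 44*s^2 - 20*s - 12)/(9*s^5 - 15*s^4 - 42*s^3 + 6*s^2 + 17*s + 5)
DC gain: substitute s = 0 into T(s) from step 3: T(0) = -12/5.

Hence the answer: -12/5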